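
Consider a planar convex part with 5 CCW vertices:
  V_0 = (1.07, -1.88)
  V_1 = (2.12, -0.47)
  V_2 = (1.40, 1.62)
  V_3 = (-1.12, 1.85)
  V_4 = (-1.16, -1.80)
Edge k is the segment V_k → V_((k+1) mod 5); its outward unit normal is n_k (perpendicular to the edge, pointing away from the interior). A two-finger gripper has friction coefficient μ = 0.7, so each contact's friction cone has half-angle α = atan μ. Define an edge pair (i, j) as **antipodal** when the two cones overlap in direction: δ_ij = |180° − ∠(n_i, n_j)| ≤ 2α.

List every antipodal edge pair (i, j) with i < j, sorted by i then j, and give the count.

α = atan 0.7 = 34.99°;  2α = 69.98°
n_0 = (+0.8020, -0.5973)
n_1 = (+0.9455, +0.3257)
n_2 = (+0.0909, +0.9959)
n_3 = (-0.9999, +0.0110)
n_4 = (-0.0359, -0.9994)
  (0,1): δ = 124.32°  ·
  (0,2): δ = 58.54°  ✓
  (0,3): δ = 36.05°  ✓
  (0,4): δ = 124.62°  ·
  (1,2): δ = 114.22°  ·
  (1,3): δ = 19.64°  ✓
  (1,4): δ = 68.94°  ✓
  (2,3): δ = 85.41°  ·
  (2,4): δ = 3.16°  ✓
  (3,4): δ = 91.43°  ·
antipodal pairs: 5

count = 5; pairs: (0,2), (0,3), (1,3), (1,4), (2,4)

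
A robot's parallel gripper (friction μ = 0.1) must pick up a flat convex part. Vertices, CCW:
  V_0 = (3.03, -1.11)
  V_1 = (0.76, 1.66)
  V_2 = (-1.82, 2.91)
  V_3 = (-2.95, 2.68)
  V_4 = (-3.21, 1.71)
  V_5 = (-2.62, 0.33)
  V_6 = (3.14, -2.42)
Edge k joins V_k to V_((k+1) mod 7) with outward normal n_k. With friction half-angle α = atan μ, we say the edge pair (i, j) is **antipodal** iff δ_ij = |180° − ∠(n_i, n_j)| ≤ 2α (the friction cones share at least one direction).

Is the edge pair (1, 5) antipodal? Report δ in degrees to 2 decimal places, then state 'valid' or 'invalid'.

α = atan 0.1 = 5.71°;  2α = 11.42°
edge 1: e_1 = (-2.58, +1.25);  n_1 = (+0.4360, +0.8999)
edge 5: e_5 = (+5.76, -2.75);  n_5 = (-0.4308, -0.9024)
∠(n_1, n_5) = 179.67°
δ = |180° − 179.67°| = 0.33°
0.33° ≤ 2α = 11.42°  →  valid

δ = 0.33°, valid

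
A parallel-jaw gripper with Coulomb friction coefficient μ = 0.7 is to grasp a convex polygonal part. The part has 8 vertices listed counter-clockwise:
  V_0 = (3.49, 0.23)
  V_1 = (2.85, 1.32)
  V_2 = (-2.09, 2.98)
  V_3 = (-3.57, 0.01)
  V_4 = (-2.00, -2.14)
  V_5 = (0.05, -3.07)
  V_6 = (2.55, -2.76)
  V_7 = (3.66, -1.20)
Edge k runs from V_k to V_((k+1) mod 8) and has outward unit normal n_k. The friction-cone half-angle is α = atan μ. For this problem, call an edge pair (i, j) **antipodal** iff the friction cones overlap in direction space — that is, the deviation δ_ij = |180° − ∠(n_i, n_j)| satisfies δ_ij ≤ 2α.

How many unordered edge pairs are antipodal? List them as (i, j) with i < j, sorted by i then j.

count = 12; pairs: (0,2), (0,3), (0,4), (0,5), (1,3), (1,4), (1,5), (2,5), (2,6), (2,7), (3,7), (4,7)

α = atan 0.7 = 34.99°;  2α = 69.98°
n_0 = (+0.8623, +0.5063)
n_1 = (+0.3185, +0.9479)
n_2 = (-0.8950, +0.4460)
n_3 = (-0.8076, -0.5897)
n_4 = (-0.4131, -0.9107)
n_5 = (+0.1231, -0.9924)
n_6 = (+0.8148, -0.5798)
n_7 = (+0.9930, +0.1180)
  (0,1): δ = 138.99°  ·
  (0,2): δ = 56.91°  ✓
  (0,3): δ = 5.72°  ✓
  (0,4): δ = 35.18°  ✓
  (0,5): δ = 66.65°  ✓
  (0,6): δ = 114.15°  ·
  (0,7): δ = 156.36°  ·
  (1,2): δ = 97.91°  ·
  (1,3): δ = 35.29°  ✓
  (1,4): δ = 5.83°  ✓
  (1,5): δ = 25.64°  ✓
  (1,6): δ = 73.14°  ·
  (1,7): δ = 115.35°  ·
  (2,3): δ = 117.37°  ·
  (2,4): δ = 87.91°  ·
  (2,5): δ = 56.44°  ✓
  (2,6): δ = 8.95°  ✓
  (2,7): δ = 33.27°  ✓
  (3,4): δ = 150.54°  ·
  (3,5): δ = 119.07°  ·
  (3,6): δ = 71.57°  ·
  (3,7): δ = 29.36°  ✓
  (4,5): δ = 148.53°  ·
  (4,6): δ = 101.03°  ·
  (4,7): δ = 58.82°  ✓
  (5,6): δ = 132.50°  ·
  (5,7): δ = 90.29°  ·
  (6,7): δ = 137.79°  ·
antipodal pairs: 12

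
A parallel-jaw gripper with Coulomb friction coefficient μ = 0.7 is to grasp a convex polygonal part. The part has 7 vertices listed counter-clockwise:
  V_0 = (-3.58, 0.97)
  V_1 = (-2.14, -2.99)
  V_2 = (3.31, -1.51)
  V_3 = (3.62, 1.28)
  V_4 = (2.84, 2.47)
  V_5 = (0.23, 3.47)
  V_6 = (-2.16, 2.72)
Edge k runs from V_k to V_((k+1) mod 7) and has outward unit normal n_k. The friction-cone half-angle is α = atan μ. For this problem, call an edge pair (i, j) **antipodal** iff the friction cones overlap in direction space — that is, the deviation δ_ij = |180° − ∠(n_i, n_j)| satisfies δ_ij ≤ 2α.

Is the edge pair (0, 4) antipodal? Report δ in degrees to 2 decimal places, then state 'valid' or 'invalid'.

δ = 49.05°, valid

α = atan 0.7 = 34.99°;  2α = 69.98°
edge 0: e_0 = (+1.44, -3.96);  n_0 = (-0.9398, -0.3417)
edge 4: e_4 = (-2.61, +1.00);  n_4 = (+0.3578, +0.9338)
∠(n_0, n_4) = 130.95°
δ = |180° − 130.95°| = 49.05°
49.05° ≤ 2α = 69.98°  →  valid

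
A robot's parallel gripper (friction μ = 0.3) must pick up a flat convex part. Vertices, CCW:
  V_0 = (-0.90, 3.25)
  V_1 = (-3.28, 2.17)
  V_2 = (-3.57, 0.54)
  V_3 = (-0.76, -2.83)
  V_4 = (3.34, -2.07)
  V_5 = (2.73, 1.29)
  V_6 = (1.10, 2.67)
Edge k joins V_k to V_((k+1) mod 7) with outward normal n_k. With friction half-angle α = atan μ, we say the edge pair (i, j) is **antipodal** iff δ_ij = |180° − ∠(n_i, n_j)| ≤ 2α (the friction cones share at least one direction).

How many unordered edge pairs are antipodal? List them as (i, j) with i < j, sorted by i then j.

α = atan 0.3 = 16.70°;  2α = 33.40°
n_0 = (-0.4132, +0.9106)
n_1 = (-0.9845, +0.1752)
n_2 = (-0.7680, -0.6404)
n_3 = (+0.1823, -0.9833)
n_4 = (+0.9839, +0.1786)
n_5 = (+0.6462, +0.7632)
n_6 = (+0.2785, +0.9604)
  (0,1): δ = 124.50°  ·
  (0,2): δ = 74.59°  ·
  (0,3): δ = 13.91°  ✓
  (0,4): δ = 75.88°  ·
  (0,5): δ = 115.34°  ·
  (0,6): δ = 139.42°  ·
  (1,2): δ = 130.09°  ·
  (1,3): δ = 69.41°  ·
  (1,4): δ = 20.38°  ✓
  (1,5): δ = 59.84°  ·
  (1,6): δ = 83.92°  ·
  (2,3): δ = 119.32°  ·
  (2,4): δ = 29.53°  ✓
  (2,5): δ = 9.93°  ✓
  (2,6): δ = 34.01°  ·
  (3,4): δ = 90.21°  ·
  (3,5): δ = 50.75°  ·
  (3,6): δ = 26.67°  ✓
  (4,5): δ = 140.54°  ·
  (4,6): δ = 116.46°  ·
  (5,6): δ = 155.92°  ·
antipodal pairs: 5

count = 5; pairs: (0,3), (1,4), (2,4), (2,5), (3,6)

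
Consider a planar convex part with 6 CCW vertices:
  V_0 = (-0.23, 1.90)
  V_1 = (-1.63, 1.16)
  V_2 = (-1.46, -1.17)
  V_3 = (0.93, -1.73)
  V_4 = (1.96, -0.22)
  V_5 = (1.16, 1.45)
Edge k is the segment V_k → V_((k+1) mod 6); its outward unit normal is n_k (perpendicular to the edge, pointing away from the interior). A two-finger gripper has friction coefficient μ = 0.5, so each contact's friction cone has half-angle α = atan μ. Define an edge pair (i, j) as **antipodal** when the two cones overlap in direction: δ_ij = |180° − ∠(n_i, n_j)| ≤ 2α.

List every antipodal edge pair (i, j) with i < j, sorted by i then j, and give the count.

α = atan 0.5 = 26.57°;  2α = 53.13°
n_0 = (-0.4673, +0.8841)
n_1 = (-0.9973, -0.0728)
n_2 = (-0.2281, -0.9736)
n_3 = (+0.8261, -0.5635)
n_4 = (+0.9019, +0.4320)
n_5 = (+0.3080, +0.9514)
  (0,1): δ = 113.69°  ·
  (0,2): δ = 41.05°  ✓
  (0,3): δ = 27.84°  ✓
  (0,4): δ = 87.74°  ·
  (0,5): δ = 134.20°  ·
  (1,2): δ = 107.36°  ·
  (1,3): δ = 38.47°  ✓
  (1,4): δ = 21.42°  ✓
  (1,5): δ = 67.89°  ·
  (2,3): δ = 111.11°  ·
  (2,4): δ = 51.22°  ✓
  (2,5): δ = 4.75°  ✓
  (3,4): δ = 120.10°  ·
  (3,5): δ = 73.64°  ·
  (4,5): δ = 133.54°  ·
antipodal pairs: 6

count = 6; pairs: (0,2), (0,3), (1,3), (1,4), (2,4), (2,5)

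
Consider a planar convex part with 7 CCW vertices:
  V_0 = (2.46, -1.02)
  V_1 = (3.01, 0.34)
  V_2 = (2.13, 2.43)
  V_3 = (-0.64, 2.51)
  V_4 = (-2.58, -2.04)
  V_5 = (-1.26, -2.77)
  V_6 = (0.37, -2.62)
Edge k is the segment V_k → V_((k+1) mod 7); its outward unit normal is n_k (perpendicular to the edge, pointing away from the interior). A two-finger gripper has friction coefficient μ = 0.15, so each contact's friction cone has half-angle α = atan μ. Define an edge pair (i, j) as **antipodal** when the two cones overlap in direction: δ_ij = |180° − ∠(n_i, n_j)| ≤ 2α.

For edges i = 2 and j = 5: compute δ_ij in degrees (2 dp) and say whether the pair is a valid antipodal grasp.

α = atan 0.15 = 8.53°;  2α = 17.06°
edge 2: e_2 = (-2.77, +0.08);  n_2 = (+0.0289, +0.9996)
edge 5: e_5 = (+1.63, +0.15);  n_5 = (+0.0916, -0.9958)
∠(n_2, n_5) = 173.09°
δ = |180° − 173.09°| = 6.91°
6.91° ≤ 2α = 17.06°  →  valid

δ = 6.91°, valid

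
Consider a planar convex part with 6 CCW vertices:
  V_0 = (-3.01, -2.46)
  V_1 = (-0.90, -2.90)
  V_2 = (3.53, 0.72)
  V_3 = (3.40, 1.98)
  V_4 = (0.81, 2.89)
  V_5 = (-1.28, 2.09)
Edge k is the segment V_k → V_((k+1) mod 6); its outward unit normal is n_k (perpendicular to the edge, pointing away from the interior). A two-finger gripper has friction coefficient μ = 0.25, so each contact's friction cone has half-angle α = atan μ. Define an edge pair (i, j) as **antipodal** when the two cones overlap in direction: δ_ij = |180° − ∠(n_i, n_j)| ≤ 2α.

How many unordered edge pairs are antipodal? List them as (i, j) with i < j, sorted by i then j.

α = atan 0.25 = 14.04°;  2α = 28.07°
n_0 = (-0.2041, -0.9789)
n_1 = (+0.6328, -0.7743)
n_2 = (+0.9947, +0.1026)
n_3 = (+0.3315, +0.9435)
n_4 = (-0.3575, +0.9339)
n_5 = (-0.9347, +0.3554)
  (0,1): δ = 128.97°  ·
  (0,2): δ = 72.33°  ·
  (0,3): δ = 7.58°  ✓
  (0,4): δ = 32.72°  ·
  (0,5): δ = 80.96°  ·
  (1,2): δ = 123.36°  ·
  (1,3): δ = 58.61°  ·
  (1,4): δ = 18.31°  ✓
  (1,5): δ = 29.93°  ·
  (2,3): δ = 115.25°  ·
  (2,4): δ = 74.95°  ·
  (2,5): δ = 26.71°  ✓
  (3,4): δ = 139.70°  ·
  (3,5): δ = 91.46°  ·
  (4,5): δ = 131.76°  ·
antipodal pairs: 3

count = 3; pairs: (0,3), (1,4), (2,5)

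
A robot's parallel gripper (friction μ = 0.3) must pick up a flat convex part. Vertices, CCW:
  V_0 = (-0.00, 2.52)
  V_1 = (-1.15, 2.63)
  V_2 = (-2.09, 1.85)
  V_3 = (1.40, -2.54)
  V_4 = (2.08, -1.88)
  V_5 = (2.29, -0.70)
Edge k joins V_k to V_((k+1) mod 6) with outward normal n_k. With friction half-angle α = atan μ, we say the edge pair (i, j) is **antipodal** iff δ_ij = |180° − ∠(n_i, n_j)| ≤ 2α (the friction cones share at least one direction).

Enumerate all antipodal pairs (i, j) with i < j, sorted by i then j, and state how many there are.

count = 2; pairs: (1,3), (2,5)

α = atan 0.3 = 16.70°;  2α = 33.40°
n_0 = (+0.0952, +0.9955)
n_1 = (-0.6386, +0.7696)
n_2 = (-0.7828, -0.6223)
n_3 = (+0.6965, -0.7176)
n_4 = (+0.9845, -0.1752)
n_5 = (+0.8149, +0.5796)
  (0,1): δ = 134.85°  ·
  (0,2): δ = 46.05°  ·
  (0,3): δ = 49.61°  ·
  (0,4): δ = 85.37°  ·
  (0,5): δ = 130.88°  ·
  (1,2): δ = 91.20°  ·
  (1,3): δ = 4.46°  ✓
  (1,4): δ = 40.22°  ·
  (1,5): δ = 85.73°  ·
  (2,3): δ = 84.34°  ·
  (2,4): δ = 48.58°  ·
  (2,5): δ = 3.06°  ✓
  (3,4): δ = 144.24°  ·
  (3,5): δ = 98.73°  ·
  (4,5): δ = 134.49°  ·
antipodal pairs: 2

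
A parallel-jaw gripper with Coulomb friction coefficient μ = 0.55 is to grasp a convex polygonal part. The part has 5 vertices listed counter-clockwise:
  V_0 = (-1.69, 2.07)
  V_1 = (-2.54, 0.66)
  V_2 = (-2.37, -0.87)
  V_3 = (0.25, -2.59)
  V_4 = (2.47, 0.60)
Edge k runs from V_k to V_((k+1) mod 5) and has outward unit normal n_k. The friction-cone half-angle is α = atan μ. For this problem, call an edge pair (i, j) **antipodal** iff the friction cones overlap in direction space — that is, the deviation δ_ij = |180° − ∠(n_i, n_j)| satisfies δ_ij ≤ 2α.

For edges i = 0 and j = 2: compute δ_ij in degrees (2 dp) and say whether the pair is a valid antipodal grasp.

δ = 92.20°, invalid

α = atan 0.55 = 28.81°;  2α = 57.62°
edge 0: e_0 = (-0.85, -1.41);  n_0 = (-0.8564, +0.5163)
edge 2: e_2 = (+2.62, -1.72);  n_2 = (-0.5488, -0.8360)
∠(n_0, n_2) = 87.80°
δ = |180° − 87.80°| = 92.20°
92.20° > 2α = 57.62°  →  invalid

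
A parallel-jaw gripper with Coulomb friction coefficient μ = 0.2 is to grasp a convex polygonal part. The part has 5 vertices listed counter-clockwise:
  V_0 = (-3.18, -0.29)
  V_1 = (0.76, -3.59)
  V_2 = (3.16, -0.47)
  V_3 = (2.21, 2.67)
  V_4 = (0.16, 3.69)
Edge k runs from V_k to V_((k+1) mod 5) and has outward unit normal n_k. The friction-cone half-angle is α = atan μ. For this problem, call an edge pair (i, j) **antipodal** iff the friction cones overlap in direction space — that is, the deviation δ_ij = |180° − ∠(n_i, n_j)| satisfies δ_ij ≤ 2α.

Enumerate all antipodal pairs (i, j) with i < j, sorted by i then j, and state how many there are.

α = atan 0.2 = 11.31°;  2α = 22.62°
n_0 = (-0.6421, -0.7666)
n_1 = (+0.7926, -0.6097)
n_2 = (+0.9572, +0.2896)
n_3 = (+0.4455, +0.8953)
n_4 = (-0.7660, +0.6428)
  (0,1): δ = 87.62°  ·
  (0,2): δ = 33.22°  ·
  (0,3): δ = 13.50°  ✓
  (0,4): δ = 89.95°  ·
  (1,2): δ = 125.60°  ·
  (1,3): δ = 78.88°  ·
  (1,4): δ = 2.43°  ✓
  (2,3): δ = 133.29°  ·
  (2,4): δ = 56.84°  ·
  (3,4): δ = 103.55°  ·
antipodal pairs: 2

count = 2; pairs: (0,3), (1,4)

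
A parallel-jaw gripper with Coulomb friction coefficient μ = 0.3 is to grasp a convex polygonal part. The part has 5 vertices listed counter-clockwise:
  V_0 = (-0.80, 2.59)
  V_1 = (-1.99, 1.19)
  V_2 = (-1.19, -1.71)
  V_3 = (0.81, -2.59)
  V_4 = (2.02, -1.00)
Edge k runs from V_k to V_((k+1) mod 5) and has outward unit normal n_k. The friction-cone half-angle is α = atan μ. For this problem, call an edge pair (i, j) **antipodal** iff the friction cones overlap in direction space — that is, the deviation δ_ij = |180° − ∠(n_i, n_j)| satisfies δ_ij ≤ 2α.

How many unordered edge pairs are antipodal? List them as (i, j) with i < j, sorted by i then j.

α = atan 0.3 = 16.70°;  2α = 33.40°
n_0 = (-0.7619, +0.6476)
n_1 = (-0.9640, -0.2659)
n_2 = (-0.4027, -0.9153)
n_3 = (+0.7958, -0.6056)
n_4 = (+0.7864, +0.6177)
  (0,1): δ = 124.21°  ·
  (0,2): δ = 73.38°  ·
  (0,3): δ = 3.09°  ✓
  (0,4): δ = 78.51°  ·
  (1,2): δ = 129.17°  ·
  (1,3): δ = 52.69°  ·
  (1,4): δ = 22.73°  ✓
  (2,3): δ = 103.52°  ·
  (2,4): δ = 28.10°  ✓
  (3,4): δ = 104.58°  ·
antipodal pairs: 3

count = 3; pairs: (0,3), (1,4), (2,4)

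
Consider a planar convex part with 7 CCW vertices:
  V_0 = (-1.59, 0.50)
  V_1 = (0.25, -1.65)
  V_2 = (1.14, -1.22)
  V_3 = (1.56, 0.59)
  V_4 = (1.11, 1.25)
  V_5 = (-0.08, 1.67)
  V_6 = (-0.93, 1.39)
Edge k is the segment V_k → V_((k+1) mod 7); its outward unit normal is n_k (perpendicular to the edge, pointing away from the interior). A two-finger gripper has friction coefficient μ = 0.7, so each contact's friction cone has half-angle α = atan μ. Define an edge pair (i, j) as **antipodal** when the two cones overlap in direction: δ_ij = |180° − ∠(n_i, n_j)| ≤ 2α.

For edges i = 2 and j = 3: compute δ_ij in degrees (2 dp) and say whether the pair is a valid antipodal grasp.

δ = 132.65°, invalid

α = atan 0.7 = 34.99°;  2α = 69.98°
edge 2: e_2 = (+0.42, +1.81);  n_2 = (+0.9741, -0.2260)
edge 3: e_3 = (-0.45, +0.66);  n_3 = (+0.8262, +0.5633)
∠(n_2, n_3) = 47.35°
δ = |180° − 47.35°| = 132.65°
132.65° > 2α = 69.98°  →  invalid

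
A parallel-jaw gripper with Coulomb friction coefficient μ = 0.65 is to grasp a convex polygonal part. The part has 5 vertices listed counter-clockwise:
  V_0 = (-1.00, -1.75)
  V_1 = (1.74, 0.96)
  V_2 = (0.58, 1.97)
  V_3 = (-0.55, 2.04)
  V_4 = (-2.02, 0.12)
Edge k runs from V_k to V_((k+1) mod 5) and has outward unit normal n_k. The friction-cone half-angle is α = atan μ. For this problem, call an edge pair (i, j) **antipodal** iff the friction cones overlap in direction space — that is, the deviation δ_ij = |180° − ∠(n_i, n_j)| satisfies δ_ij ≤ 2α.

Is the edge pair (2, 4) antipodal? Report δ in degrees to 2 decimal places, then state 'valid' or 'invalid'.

δ = 57.84°, valid

α = atan 0.65 = 33.02°;  2α = 66.05°
edge 2: e_2 = (-1.13, +0.07);  n_2 = (+0.0618, +0.9981)
edge 4: e_4 = (+1.02, -1.87);  n_4 = (-0.8779, -0.4789)
∠(n_2, n_4) = 122.16°
δ = |180° − 122.16°| = 57.84°
57.84° ≤ 2α = 66.05°  →  valid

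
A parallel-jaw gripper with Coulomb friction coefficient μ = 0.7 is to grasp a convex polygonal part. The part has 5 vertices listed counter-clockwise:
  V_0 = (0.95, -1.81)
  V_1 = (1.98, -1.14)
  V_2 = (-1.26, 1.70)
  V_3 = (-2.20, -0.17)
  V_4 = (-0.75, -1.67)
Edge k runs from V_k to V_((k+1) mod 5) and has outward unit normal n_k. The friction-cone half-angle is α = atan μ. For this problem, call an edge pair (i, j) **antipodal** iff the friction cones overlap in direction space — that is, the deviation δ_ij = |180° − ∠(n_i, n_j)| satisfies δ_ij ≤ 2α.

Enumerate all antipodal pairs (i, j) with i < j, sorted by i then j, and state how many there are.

α = atan 0.7 = 34.99°;  2α = 69.98°
n_0 = (+0.5453, -0.8383)
n_1 = (+0.6592, +0.7520)
n_2 = (-0.8935, +0.4491)
n_3 = (-0.7190, -0.6950)
n_4 = (-0.0821, -0.9966)
  (0,1): δ = 74.28°  ·
  (0,2): δ = 30.27°  ✓
  (0,3): δ = 100.99°  ·
  (0,4): δ = 142.25°  ·
  (1,2): δ = 75.45°  ·
  (1,3): δ = 4.74°  ✓
  (1,4): δ = 36.53°  ✓
  (2,3): δ = 109.28°  ·
  (2,4): δ = 68.02°  ✓
  (3,4): δ = 138.74°  ·
antipodal pairs: 4

count = 4; pairs: (0,2), (1,3), (1,4), (2,4)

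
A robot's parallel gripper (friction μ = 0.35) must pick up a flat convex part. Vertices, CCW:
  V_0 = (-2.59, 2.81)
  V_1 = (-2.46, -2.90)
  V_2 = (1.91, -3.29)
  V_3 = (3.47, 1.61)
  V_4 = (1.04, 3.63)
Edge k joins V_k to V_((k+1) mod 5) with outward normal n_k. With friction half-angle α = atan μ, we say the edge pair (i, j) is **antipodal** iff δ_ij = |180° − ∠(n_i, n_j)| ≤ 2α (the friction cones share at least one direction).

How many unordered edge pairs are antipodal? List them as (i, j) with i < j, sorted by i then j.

α = atan 0.35 = 19.29°;  2α = 38.58°
n_0 = (-0.9997, -0.0228)
n_1 = (-0.0889, -0.9960)
n_2 = (+0.9529, -0.3034)
n_3 = (+0.6393, +0.7690)
n_4 = (-0.2203, +0.9754)
  (0,1): δ = 96.40°  ·
  (0,2): δ = 18.96°  ✓
  (0,3): δ = 48.96°  ·
  (0,4): δ = 101.42°  ·
  (1,2): δ = 102.56°  ·
  (1,3): δ = 34.64°  ✓
  (1,4): δ = 17.83°  ✓
  (2,3): δ = 112.08°  ·
  (2,4): δ = 59.61°  ·
  (3,4): δ = 127.53°  ·
antipodal pairs: 3

count = 3; pairs: (0,2), (1,3), (1,4)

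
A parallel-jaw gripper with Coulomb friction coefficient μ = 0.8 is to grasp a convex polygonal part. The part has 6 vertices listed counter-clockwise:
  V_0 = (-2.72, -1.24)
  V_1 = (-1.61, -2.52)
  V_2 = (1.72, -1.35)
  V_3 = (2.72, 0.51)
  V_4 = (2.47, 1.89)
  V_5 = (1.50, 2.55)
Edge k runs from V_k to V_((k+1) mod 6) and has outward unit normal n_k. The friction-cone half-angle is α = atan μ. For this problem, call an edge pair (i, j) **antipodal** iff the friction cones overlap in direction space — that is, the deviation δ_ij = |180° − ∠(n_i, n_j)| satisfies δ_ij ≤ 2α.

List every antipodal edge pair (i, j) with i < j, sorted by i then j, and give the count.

α = atan 0.8 = 38.66°;  2α = 77.32°
n_0 = (-0.7555, -0.6552)
n_1 = (+0.3315, -0.9435)
n_2 = (+0.8808, -0.4735)
n_3 = (+0.9840, +0.1783)
n_4 = (+0.5625, +0.8268)
n_5 = (-0.6682, +0.7440)
  (0,1): δ = 111.57°  ·
  (0,2): δ = 69.20°  ✓
  (0,3): δ = 30.66°  ✓
  (0,4): δ = 14.84°  ✓
  (0,5): δ = 91.00°  ·
  (1,2): δ = 137.62°  ·
  (1,3): δ = 99.09°  ·
  (1,4): δ = 53.59°  ✓
  (1,5): δ = 22.57°  ✓
  (2,3): δ = 141.47°  ·
  (2,4): δ = 95.97°  ·
  (2,5): δ = 19.81°  ✓
  (3,4): δ = 134.50°  ·
  (3,5): δ = 58.34°  ✓
  (4,5): δ = 103.84°  ·
antipodal pairs: 7

count = 7; pairs: (0,2), (0,3), (0,4), (1,4), (1,5), (2,5), (3,5)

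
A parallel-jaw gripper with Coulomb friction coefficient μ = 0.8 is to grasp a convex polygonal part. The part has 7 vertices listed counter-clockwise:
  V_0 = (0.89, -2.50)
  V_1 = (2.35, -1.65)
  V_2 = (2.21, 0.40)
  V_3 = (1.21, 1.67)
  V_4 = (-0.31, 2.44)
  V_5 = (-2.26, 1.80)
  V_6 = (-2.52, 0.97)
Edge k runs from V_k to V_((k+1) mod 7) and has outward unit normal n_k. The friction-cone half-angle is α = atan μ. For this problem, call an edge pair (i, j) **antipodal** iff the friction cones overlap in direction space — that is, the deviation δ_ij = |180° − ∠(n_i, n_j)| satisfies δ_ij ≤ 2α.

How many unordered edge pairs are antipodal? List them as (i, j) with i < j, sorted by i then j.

α = atan 0.8 = 38.66°;  2α = 77.32°
n_0 = (+0.5031, -0.8642)
n_1 = (+0.9977, +0.0681)
n_2 = (+0.7857, +0.6186)
n_3 = (+0.4519, +0.8921)
n_4 = (-0.3118, +0.9501)
n_5 = (-0.9543, +0.2989)
n_6 = (-0.7132, -0.7009)
  (0,1): δ = 116.30°  ·
  (0,2): δ = 81.99°  ·
  (0,3): δ = 57.07°  ✓
  (0,4): δ = 12.04°  ✓
  (0,5): δ = 42.40°  ✓
  (0,6): δ = 104.29°  ·
  (1,2): δ = 145.69°  ·
  (1,3): δ = 120.77°  ·
  (1,4): δ = 75.74°  ✓
  (1,5): δ = 21.30°  ✓
  (1,6): δ = 40.59°  ✓
  (2,3): δ = 155.08°  ·
  (2,4): δ = 110.05°  ·
  (2,5): δ = 55.61°  ✓
  (2,6): δ = 6.28°  ✓
  (3,4): δ = 134.96°  ·
  (3,5): δ = 80.53°  ·
  (3,6): δ = 18.63°  ✓
  (4,5): δ = 125.56°  ·
  (4,6): δ = 63.67°  ✓
  (5,6): δ = 118.11°  ·
antipodal pairs: 10

count = 10; pairs: (0,3), (0,4), (0,5), (1,4), (1,5), (1,6), (2,5), (2,6), (3,6), (4,6)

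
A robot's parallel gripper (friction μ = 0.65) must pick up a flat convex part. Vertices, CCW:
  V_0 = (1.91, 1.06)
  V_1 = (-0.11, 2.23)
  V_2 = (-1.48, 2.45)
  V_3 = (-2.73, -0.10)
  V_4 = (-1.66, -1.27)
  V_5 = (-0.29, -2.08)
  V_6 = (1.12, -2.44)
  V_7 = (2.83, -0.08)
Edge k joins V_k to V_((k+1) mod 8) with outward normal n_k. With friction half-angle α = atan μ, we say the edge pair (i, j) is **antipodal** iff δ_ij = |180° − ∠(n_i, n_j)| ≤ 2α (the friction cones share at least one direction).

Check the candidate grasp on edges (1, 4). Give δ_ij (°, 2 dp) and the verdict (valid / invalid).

α = atan 0.65 = 33.02°;  2α = 66.05°
edge 1: e_1 = (-1.37, +0.22);  n_1 = (+0.1586, +0.9874)
edge 4: e_4 = (+1.37, -0.81);  n_4 = (-0.5089, -0.8608)
∠(n_1, n_4) = 158.53°
δ = |180° − 158.53°| = 21.47°
21.47° ≤ 2α = 66.05°  →  valid

δ = 21.47°, valid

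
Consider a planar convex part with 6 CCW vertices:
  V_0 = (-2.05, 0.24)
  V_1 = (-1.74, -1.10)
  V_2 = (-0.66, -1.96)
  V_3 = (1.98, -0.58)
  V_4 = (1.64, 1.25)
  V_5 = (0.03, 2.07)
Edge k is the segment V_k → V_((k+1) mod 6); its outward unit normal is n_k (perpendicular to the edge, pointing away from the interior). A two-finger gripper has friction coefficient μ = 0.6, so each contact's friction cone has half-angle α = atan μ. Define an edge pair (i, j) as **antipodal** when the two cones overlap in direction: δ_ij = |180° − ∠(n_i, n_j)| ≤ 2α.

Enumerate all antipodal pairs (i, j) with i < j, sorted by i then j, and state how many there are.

count = 7; pairs: (0,3), (0,4), (1,3), (1,4), (2,4), (2,5), (3,5)

α = atan 0.6 = 30.96°;  2α = 61.93°
n_0 = (-0.9743, -0.2254)
n_1 = (-0.6229, -0.7823)
n_2 = (+0.4633, -0.8862)
n_3 = (+0.9832, +0.1827)
n_4 = (+0.4538, +0.8911)
n_5 = (-0.6605, +0.7508)
  (0,1): δ = 141.56°  ·
  (0,2): δ = 75.43°  ·
  (0,3): δ = 2.50°  ✓
  (0,4): δ = 49.98°  ✓
  (0,5): δ = 118.32°  ·
  (1,2): δ = 113.87°  ·
  (1,3): δ = 40.94°  ✓
  (1,4): δ = 11.54°  ✓
  (1,5): δ = 79.87°  ·
  (2,3): δ = 107.07°  ·
  (2,4): δ = 54.59°  ✓
  (2,5): δ = 13.74°  ✓
  (3,4): δ = 127.52°  ·
  (3,5): δ = 59.18°  ✓
  (4,5): δ = 111.67°  ·
antipodal pairs: 7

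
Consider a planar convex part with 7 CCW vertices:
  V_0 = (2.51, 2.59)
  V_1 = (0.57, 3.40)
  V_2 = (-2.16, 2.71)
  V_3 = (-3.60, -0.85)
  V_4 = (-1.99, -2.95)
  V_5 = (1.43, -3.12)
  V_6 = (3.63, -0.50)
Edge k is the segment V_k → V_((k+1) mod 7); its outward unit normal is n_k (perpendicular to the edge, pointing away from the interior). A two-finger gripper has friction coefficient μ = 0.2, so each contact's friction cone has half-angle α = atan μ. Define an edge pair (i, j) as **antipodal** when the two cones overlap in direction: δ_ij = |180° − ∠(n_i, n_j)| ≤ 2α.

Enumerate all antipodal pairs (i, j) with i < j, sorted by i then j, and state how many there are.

count = 4; pairs: (0,4), (1,4), (2,5), (3,6)

α = atan 0.2 = 11.31°;  2α = 22.62°
n_0 = (+0.3853, +0.9228)
n_1 = (-0.2450, +0.9695)
n_2 = (-0.9270, +0.3750)
n_3 = (-0.7936, -0.6084)
n_4 = (-0.0496, -0.9988)
n_5 = (+0.7658, -0.6431)
n_6 = (+0.9401, +0.3408)
  (0,1): δ = 143.15°  ·
  (0,2): δ = 89.36°  ·
  (0,3): δ = 29.86°  ·
  (0,4): δ = 19.82°  ✓
  (0,5): δ = 72.64°  ·
  (0,6): δ = 132.59°  ·
  (1,2): δ = 126.21°  ·
  (1,3): δ = 66.71°  ·
  (1,4): δ = 17.03°  ✓
  (1,5): δ = 35.80°  ·
  (1,6): δ = 95.74°  ·
  (2,3): δ = 120.50°  ·
  (2,4): δ = 70.82°  ·
  (2,5): δ = 18.00°  ✓
  (2,6): δ = 41.95°  ·
  (3,4): δ = 130.32°  ·
  (3,5): δ = 77.50°  ·
  (3,6): δ = 17.55°  ✓
  (4,5): δ = 127.17°  ·
  (4,6): δ = 67.23°  ·
  (5,6): δ = 120.06°  ·
antipodal pairs: 4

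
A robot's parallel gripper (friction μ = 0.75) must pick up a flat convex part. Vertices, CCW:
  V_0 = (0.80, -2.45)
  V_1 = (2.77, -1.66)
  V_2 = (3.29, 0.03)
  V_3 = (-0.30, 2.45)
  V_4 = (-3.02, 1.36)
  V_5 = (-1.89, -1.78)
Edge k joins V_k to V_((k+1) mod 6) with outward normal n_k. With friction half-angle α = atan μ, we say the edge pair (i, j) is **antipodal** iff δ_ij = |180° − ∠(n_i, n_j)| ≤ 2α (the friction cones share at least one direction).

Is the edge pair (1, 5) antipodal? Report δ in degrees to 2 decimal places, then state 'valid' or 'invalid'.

α = atan 0.75 = 36.87°;  2α = 73.74°
edge 1: e_1 = (+0.52, +1.69);  n_1 = (+0.9558, -0.2941)
edge 5: e_5 = (+2.69, -0.67);  n_5 = (-0.2417, -0.9704)
∠(n_1, n_5) = 86.88°
δ = |180° − 86.88°| = 93.12°
93.12° > 2α = 73.74°  →  invalid

δ = 93.12°, invalid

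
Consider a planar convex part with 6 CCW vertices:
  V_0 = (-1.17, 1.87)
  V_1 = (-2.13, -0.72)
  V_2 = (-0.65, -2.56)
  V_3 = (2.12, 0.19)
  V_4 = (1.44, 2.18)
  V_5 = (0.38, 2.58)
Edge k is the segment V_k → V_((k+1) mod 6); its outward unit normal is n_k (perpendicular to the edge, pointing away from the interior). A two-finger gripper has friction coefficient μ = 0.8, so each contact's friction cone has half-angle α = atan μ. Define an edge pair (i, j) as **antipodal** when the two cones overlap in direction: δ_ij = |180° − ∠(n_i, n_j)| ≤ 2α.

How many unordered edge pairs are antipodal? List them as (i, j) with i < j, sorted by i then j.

count = 7; pairs: (0,2), (0,3), (1,3), (1,4), (1,5), (2,4), (2,5)

α = atan 0.8 = 38.66°;  2α = 77.32°
n_0 = (-0.9377, +0.3476)
n_1 = (-0.7792, -0.6268)
n_2 = (+0.7045, -0.7097)
n_3 = (+0.9463, +0.3234)
n_4 = (+0.3531, +0.9356)
n_5 = (-0.4165, +0.9092)
  (0,1): δ = 120.85°  ·
  (0,2): δ = 24.87°  ✓
  (0,3): δ = 39.20°  ✓
  (0,4): δ = 89.66°  ·
  (0,5): δ = 134.95°  ·
  (1,2): δ = 84.02°  ·
  (1,3): δ = 19.95°  ✓
  (1,4): δ = 30.51°  ✓
  (1,5): δ = 75.80°  ✓
  (2,3): δ = 115.93°  ·
  (2,4): δ = 65.47°  ✓
  (2,5): δ = 20.18°  ✓
  (3,4): δ = 129.54°  ·
  (3,5): δ = 84.25°  ·
  (4,5): δ = 134.71°  ·
antipodal pairs: 7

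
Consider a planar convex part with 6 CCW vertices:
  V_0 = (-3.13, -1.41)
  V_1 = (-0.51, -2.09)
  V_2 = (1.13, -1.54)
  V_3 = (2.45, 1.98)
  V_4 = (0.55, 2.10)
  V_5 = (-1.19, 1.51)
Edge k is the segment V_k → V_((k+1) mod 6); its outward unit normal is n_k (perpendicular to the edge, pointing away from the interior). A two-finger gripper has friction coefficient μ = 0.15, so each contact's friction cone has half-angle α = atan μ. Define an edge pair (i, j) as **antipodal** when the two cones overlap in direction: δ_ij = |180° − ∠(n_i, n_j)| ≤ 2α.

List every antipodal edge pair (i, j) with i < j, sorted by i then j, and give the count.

count = 3; pairs: (0,3), (1,4), (2,5)

α = atan 0.15 = 8.53°;  2α = 17.06°
n_0 = (-0.2512, -0.9679)
n_1 = (+0.3180, -0.9481)
n_2 = (+0.9363, -0.3511)
n_3 = (+0.0630, +0.9980)
n_4 = (-0.3211, +0.9470)
n_5 = (-0.8329, +0.5534)
  (0,1): δ = 146.91°  ·
  (0,2): δ = 96.01°  ·
  (0,3): δ = 10.94°  ✓
  (0,4): δ = 33.28°  ·
  (0,5): δ = 70.95°  ·
  (1,2): δ = 129.10°  ·
  (1,3): δ = 22.15°  ·
  (1,4): δ = 0.19°  ✓
  (1,5): δ = 37.86°  ·
  (2,3): δ = 73.06°  ·
  (2,4): δ = 50.71°  ·
  (2,5): δ = 13.04°  ✓
  (3,4): δ = 157.66°  ·
  (3,5): δ = 119.99°  ·
  (4,5): δ = 142.33°  ·
antipodal pairs: 3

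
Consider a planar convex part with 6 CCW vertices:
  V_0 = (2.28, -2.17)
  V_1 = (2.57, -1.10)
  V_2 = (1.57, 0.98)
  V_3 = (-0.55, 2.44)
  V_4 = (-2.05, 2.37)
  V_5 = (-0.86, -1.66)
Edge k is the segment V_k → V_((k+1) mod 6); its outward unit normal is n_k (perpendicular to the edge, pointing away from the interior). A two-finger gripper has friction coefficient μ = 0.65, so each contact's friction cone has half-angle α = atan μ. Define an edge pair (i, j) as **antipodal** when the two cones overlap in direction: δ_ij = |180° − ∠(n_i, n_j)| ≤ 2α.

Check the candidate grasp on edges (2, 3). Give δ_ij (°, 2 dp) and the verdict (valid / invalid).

δ = 142.77°, invalid

α = atan 0.65 = 33.02°;  2α = 66.05°
edge 2: e_2 = (-2.12, +1.46);  n_2 = (+0.5672, +0.8236)
edge 3: e_3 = (-1.50, -0.07);  n_3 = (-0.0466, +0.9989)
∠(n_2, n_3) = 37.23°
δ = |180° − 37.23°| = 142.77°
142.77° > 2α = 66.05°  →  invalid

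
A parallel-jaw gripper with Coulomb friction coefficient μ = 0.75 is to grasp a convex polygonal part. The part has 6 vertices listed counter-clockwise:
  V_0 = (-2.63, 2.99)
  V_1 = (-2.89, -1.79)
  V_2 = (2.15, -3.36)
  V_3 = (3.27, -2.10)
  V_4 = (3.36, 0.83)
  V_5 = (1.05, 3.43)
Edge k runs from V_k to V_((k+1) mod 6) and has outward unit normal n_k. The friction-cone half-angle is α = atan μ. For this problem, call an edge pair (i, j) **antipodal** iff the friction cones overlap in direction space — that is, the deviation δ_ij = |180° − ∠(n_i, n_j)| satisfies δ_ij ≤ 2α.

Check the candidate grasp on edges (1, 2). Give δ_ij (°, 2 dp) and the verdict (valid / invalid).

δ = 114.33°, invalid

α = atan 0.75 = 36.87°;  2α = 73.74°
edge 1: e_1 = (+5.04, -1.57);  n_1 = (-0.2974, -0.9547)
edge 2: e_2 = (+1.12, +1.26);  n_2 = (+0.7474, -0.6644)
∠(n_1, n_2) = 65.67°
δ = |180° − 65.67°| = 114.33°
114.33° > 2α = 73.74°  →  invalid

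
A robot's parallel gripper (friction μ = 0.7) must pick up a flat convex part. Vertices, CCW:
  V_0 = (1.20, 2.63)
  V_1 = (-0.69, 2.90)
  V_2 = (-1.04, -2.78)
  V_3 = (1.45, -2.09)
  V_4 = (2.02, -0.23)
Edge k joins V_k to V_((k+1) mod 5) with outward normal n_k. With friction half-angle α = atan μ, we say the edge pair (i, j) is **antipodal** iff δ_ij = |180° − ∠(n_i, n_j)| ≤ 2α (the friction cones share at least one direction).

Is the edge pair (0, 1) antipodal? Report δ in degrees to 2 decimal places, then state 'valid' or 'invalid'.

α = atan 0.7 = 34.99°;  2α = 69.98°
edge 0: e_0 = (-1.89, +0.27);  n_0 = (+0.1414, +0.9899)
edge 1: e_1 = (-0.35, -5.68);  n_1 = (-0.9981, +0.0615)
∠(n_0, n_1) = 94.60°
δ = |180° − 94.60°| = 85.40°
85.40° > 2α = 69.98°  →  invalid

δ = 85.40°, invalid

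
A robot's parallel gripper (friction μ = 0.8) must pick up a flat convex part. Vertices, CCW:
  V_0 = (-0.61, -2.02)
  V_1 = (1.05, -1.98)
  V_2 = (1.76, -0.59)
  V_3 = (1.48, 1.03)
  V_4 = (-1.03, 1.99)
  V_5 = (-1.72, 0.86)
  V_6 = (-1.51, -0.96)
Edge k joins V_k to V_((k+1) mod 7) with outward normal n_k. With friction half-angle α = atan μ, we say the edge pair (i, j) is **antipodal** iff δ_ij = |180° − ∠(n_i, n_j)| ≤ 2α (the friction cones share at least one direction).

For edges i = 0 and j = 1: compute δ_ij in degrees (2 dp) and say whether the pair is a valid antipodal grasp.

δ = 118.44°, invalid

α = atan 0.8 = 38.66°;  2α = 77.32°
edge 0: e_0 = (+1.66, +0.04);  n_0 = (+0.0241, -0.9997)
edge 1: e_1 = (+0.71, +1.39);  n_1 = (+0.8906, -0.4549)
∠(n_0, n_1) = 61.56°
δ = |180° − 61.56°| = 118.44°
118.44° > 2α = 77.32°  →  invalid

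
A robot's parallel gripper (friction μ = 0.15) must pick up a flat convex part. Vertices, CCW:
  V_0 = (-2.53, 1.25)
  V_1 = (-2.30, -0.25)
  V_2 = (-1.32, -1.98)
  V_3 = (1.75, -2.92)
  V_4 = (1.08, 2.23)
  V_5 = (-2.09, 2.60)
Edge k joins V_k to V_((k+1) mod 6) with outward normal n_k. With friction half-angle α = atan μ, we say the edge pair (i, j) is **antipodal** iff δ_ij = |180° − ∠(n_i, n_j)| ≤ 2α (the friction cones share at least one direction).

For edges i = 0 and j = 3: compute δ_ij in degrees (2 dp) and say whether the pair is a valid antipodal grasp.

α = atan 0.15 = 8.53°;  2α = 17.06°
edge 0: e_0 = (+0.23, -1.50);  n_0 = (-0.9884, -0.1516)
edge 3: e_3 = (-0.67, +5.15);  n_3 = (+0.9916, +0.1290)
∠(n_0, n_3) = 178.69°
δ = |180° − 178.69°| = 1.31°
1.31° ≤ 2α = 17.06°  →  valid

δ = 1.31°, valid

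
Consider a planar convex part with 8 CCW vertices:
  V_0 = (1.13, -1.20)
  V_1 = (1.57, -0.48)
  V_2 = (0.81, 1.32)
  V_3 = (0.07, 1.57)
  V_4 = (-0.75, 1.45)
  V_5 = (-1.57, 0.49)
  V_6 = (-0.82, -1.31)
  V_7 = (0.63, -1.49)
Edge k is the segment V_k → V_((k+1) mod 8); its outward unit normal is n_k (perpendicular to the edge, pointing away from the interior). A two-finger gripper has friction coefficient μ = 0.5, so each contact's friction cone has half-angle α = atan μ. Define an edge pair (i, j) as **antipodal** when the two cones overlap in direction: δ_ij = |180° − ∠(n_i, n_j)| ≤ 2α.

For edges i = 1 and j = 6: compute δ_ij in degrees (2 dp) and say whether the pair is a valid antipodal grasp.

δ = 60.03°, invalid

α = atan 0.5 = 26.57°;  2α = 53.13°
edge 1: e_1 = (-0.76, +1.80);  n_1 = (+0.9212, +0.3890)
edge 6: e_6 = (+1.45, -0.18);  n_6 = (-0.1232, -0.9924)
∠(n_1, n_6) = 119.97°
δ = |180° − 119.97°| = 60.03°
60.03° > 2α = 53.13°  →  invalid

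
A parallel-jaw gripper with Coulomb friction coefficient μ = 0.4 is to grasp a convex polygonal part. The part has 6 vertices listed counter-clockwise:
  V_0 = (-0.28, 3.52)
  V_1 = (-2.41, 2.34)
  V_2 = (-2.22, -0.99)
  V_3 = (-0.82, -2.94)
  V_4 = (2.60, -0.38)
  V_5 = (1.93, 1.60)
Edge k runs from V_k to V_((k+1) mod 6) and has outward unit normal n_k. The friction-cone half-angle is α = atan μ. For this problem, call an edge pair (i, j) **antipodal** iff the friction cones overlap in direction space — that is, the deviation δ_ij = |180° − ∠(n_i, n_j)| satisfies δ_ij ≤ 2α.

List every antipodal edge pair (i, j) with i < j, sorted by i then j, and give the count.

α = atan 0.4 = 21.80°;  2α = 43.60°
n_0 = (-0.4846, +0.8747)
n_1 = (-0.9984, -0.0570)
n_2 = (-0.8123, -0.5832)
n_3 = (+0.5993, -0.8006)
n_4 = (+0.9472, +0.3205)
n_5 = (+0.6558, +0.7549)
  (0,1): δ = 115.72°  ·
  (0,2): δ = 83.31°  ·
  (0,3): δ = 7.83°  ✓
  (0,4): δ = 79.71°  ·
  (0,5): δ = 110.03°  ·
  (1,2): δ = 147.59°  ·
  (1,3): δ = 56.45°  ·
  (1,4): δ = 15.43°  ✓
  (1,5): δ = 45.75°  ·
  (2,3): δ = 88.86°  ·
  (2,4): δ = 16.98°  ✓
  (2,5): δ = 13.34°  ✓
  (3,4): δ = 108.12°  ·
  (3,5): δ = 77.80°  ·
  (4,5): δ = 149.68°  ·
antipodal pairs: 4

count = 4; pairs: (0,3), (1,4), (2,4), (2,5)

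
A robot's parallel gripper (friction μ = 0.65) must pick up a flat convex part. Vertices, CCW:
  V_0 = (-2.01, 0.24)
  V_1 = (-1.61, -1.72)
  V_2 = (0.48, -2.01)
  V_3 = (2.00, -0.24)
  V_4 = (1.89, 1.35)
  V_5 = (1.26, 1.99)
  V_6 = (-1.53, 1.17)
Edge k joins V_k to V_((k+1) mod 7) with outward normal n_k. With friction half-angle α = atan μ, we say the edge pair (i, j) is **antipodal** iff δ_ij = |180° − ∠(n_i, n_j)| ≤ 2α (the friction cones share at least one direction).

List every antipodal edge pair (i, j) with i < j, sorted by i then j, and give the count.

count = 8; pairs: (0,2), (0,3), (0,4), (1,4), (1,5), (2,5), (2,6), (3,6)

α = atan 0.65 = 33.02°;  2α = 66.05°
n_0 = (-0.9798, -0.2000)
n_1 = (-0.1374, -0.9905)
n_2 = (+0.7587, -0.6515)
n_3 = (+0.9976, +0.0690)
n_4 = (+0.7127, +0.7015)
n_5 = (-0.2820, +0.9594)
n_6 = (-0.8886, +0.4586)
  (0,1): δ = 109.43°  ·
  (0,2): δ = 52.19°  ✓
  (0,3): δ = 7.58°  ✓
  (0,4): δ = 33.01°  ✓
  (0,5): δ = 94.84°  ·
  (0,6): δ = 141.17°  ·
  (1,2): δ = 122.75°  ·
  (1,3): δ = 78.14°  ·
  (1,4): δ = 37.55°  ✓
  (1,5): δ = 24.28°  ✓
  (1,6): δ = 70.60°  ·
  (2,3): δ = 135.39°  ·
  (2,4): δ = 94.80°  ·
  (2,5): δ = 32.97°  ✓
  (2,6): δ = 13.35°  ✓
  (3,4): δ = 139.41°  ·
  (3,5): δ = 77.58°  ·
  (3,6): δ = 31.26°  ✓
  (4,5): δ = 118.17°  ·
  (4,6): δ = 71.85°  ·
  (5,6): δ = 133.68°  ·
antipodal pairs: 8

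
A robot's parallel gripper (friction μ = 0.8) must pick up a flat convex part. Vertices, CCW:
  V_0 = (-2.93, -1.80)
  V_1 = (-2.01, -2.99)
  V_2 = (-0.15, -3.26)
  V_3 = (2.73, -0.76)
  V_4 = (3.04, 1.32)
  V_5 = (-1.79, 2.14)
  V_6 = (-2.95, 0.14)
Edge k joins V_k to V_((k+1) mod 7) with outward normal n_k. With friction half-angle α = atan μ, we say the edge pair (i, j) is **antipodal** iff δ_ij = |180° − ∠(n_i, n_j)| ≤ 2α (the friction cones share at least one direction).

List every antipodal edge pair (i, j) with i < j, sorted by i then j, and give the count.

α = atan 0.8 = 38.66°;  2α = 77.32°
n_0 = (-0.7911, -0.6116)
n_1 = (-0.1437, -0.9896)
n_2 = (+0.6555, -0.7552)
n_3 = (+0.9891, -0.1474)
n_4 = (+0.1674, +0.9859)
n_5 = (-0.8650, +0.5017)
n_6 = (-0.9999, -0.0103)
  (0,1): δ = 135.97°  ·
  (0,2): δ = 86.75°  ·
  (0,3): δ = 46.18°  ✓
  (0,4): δ = 42.66°  ✓
  (0,5): δ = 112.18°  ·
  (0,6): δ = 142.88°  ·
  (1,2): δ = 130.78°  ·
  (1,3): δ = 90.22°  ·
  (1,4): δ = 1.38°  ✓
  (1,5): δ = 68.15°  ✓
  (1,6): δ = 98.85°  ·
  (2,3): δ = 139.44°  ·
  (2,4): δ = 50.60°  ✓
  (2,5): δ = 18.93°  ✓
  (2,6): δ = 49.63°  ✓
  (3,4): δ = 91.16°  ·
  (3,5): δ = 21.64°  ✓
  (3,6): δ = 9.07°  ✓
  (4,5): δ = 110.48°  ·
  (4,6): δ = 79.77°  ·
  (5,6): δ = 149.30°  ·
antipodal pairs: 9

count = 9; pairs: (0,3), (0,4), (1,4), (1,5), (2,4), (2,5), (2,6), (3,5), (3,6)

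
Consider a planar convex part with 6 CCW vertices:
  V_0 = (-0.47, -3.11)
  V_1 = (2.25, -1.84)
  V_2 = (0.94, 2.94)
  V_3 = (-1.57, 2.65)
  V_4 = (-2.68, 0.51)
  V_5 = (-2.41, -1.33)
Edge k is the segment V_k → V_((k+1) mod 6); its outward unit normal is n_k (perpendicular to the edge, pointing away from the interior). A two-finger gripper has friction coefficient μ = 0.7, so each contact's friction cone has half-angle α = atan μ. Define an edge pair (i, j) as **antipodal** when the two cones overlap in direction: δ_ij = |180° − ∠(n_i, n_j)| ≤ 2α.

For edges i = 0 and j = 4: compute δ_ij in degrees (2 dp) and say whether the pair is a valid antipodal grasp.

α = atan 0.7 = 34.99°;  2α = 69.98°
edge 0: e_0 = (+2.72, +1.27);  n_0 = (+0.4231, -0.9061)
edge 4: e_4 = (+0.27, -1.84);  n_4 = (-0.9894, -0.1452)
∠(n_0, n_4) = 106.68°
δ = |180° − 106.68°| = 73.32°
73.32° > 2α = 69.98°  →  invalid

δ = 73.32°, invalid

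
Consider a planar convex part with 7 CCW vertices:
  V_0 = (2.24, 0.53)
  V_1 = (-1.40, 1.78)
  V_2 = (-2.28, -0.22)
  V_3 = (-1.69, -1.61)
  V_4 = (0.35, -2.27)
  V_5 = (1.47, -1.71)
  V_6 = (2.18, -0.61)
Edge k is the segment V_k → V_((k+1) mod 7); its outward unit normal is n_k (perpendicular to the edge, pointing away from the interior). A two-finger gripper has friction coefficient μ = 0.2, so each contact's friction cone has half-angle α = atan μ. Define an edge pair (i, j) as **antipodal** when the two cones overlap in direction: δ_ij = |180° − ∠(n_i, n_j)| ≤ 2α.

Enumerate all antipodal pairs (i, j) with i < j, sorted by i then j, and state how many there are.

count = 3; pairs: (0,3), (1,5), (1,6)

α = atan 0.2 = 11.31°;  2α = 22.62°
n_0 = (+0.3248, +0.9458)
n_1 = (-0.9153, +0.4027)
n_2 = (-0.9205, -0.3907)
n_3 = (-0.3078, -0.9514)
n_4 = (+0.4472, -0.8944)
n_5 = (+0.8402, -0.5423)
n_6 = (+0.9986, -0.0526)
  (0,1): δ = 94.80°  ·
  (0,2): δ = 48.05°  ·
  (0,3): δ = 1.02°  ✓
  (0,4): δ = 45.52°  ·
  (0,5): δ = 76.11°  ·
  (0,6): δ = 105.94°  ·
  (1,2): δ = 133.25°  ·
  (1,3): δ = 84.18°  ·
  (1,4): δ = 39.69°  ·
  (1,5): δ = 9.09°  ✓
  (1,6): δ = 20.74°  ✓
  (2,3): δ = 130.93°  ·
  (2,4): δ = 86.43°  ·
  (2,5): δ = 55.84°  ·
  (2,6): δ = 26.01°  ·
  (3,4): δ = 135.51°  ·
  (3,5): δ = 104.91°  ·
  (3,6): δ = 75.08°  ·
  (4,5): δ = 149.41°  ·
  (4,6): δ = 119.58°  ·
  (5,6): δ = 150.17°  ·
antipodal pairs: 3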